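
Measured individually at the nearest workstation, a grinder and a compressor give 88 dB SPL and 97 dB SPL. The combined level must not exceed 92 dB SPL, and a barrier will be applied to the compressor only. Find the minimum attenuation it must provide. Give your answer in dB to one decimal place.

7.2 dB

Everything except the compressor sums to 10^(88/10) = 6.310e+08 in linear terms, 88.00 dB SPL.
The limit corresponds to 10^(92/10) = 1.585e+09; subtracting the fixed part leaves 9.539e+08 for the compressor, i.e. 89.80 dB SPL.
Required insertion loss = 97 − 89.80 = 7.20 dB.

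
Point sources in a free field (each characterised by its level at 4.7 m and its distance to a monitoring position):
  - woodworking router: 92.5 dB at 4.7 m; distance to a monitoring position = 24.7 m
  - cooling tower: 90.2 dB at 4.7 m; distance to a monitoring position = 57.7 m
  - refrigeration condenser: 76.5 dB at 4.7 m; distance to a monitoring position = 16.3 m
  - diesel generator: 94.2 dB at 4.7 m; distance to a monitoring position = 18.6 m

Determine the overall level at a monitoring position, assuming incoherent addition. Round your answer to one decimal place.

83.9 dB

Apply inverse-square spreading to bring every level to the receiver, then sum 10^(L/10).
woodworking router: 92.5 − 20·log₁₀(24.7/4.7) = 92.5 − 14.41 = 78.09 dB.
cooling tower: 90.2 − 20·log₁₀(57.7/4.7) = 90.2 − 21.78 = 68.42 dB.
refrigeration condenser: 76.5 − 20·log₁₀(16.3/4.7) = 76.5 − 10.80 = 65.70 dB.
diesel generator: 94.2 − 20·log₁₀(18.6/4.7) = 94.2 − 11.95 = 82.25 dB.
Σ 10^(L/10) = 2.430e+08 → L_total = 10·log₁₀(2.430e+08) = 83.86 dB.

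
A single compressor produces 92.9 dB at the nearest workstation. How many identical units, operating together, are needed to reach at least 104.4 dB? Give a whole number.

The shortfall is 104.4 − 92.9 = 11.5 dB, and N units add 10·log₁₀ N, so need 10·log₁₀ N ≥ 11.5.
N ≥ 10^(11.5/10) = 14.125, so N = 15.

15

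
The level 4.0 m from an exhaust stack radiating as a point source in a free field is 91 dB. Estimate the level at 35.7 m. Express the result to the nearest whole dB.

72 dB

Spherical spreading from a point source gives a 20·log₁₀(r₂/r₁) drop.
L₂ = 91 − 20·log₁₀(35.7/4.0) = 91 − 19.012 = 71.99 dB.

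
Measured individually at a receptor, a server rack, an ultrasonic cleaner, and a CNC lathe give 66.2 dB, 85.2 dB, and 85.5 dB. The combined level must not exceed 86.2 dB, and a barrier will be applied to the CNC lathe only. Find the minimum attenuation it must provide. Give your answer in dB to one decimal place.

6.4 dB

Fixed contribution from the other sources: Σ 10^(L/10) = 10^(66.2/10) + 10^(85.2/10) = 3.353e+08 (85.25 dB).
The limit corresponds to 10^(86.2/10) = 4.169e+08; subtracting the fixed part leaves 8.157e+07 for the CNC lathe, i.e. 79.12 dB.
So the CNC lathe must be reduced from 85.5 to 79.12 dB: IL = 6.38 dB.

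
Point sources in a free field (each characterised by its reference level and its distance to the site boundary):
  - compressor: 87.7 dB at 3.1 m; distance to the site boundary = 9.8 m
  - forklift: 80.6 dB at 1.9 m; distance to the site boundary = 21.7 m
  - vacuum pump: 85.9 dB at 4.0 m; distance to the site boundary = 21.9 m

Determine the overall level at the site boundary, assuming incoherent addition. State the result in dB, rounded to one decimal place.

First find each source's level at the receiver (point-source: −20·log₁₀(r/r_ref)), then combine on an intensity basis.
compressor: 87.7 − 20·log₁₀(9.8/3.1) = 87.7 − 10.00 = 77.70 dB.
forklift: 80.6 − 20·log₁₀(21.7/1.9) = 80.6 − 21.15 = 59.45 dB.
vacuum pump: 85.9 − 20·log₁₀(21.9/4.0) = 85.9 − 14.77 = 71.13 dB.
Σ 10^(L/10) = 7.278e+07 → L_total = 10·log₁₀(7.278e+07) = 78.62 dB.

78.6 dB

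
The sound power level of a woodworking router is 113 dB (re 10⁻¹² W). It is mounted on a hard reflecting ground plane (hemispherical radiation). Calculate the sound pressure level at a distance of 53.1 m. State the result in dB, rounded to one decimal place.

70.5 dB

Free-field hemispherical radiation: L_p = L_w − 10·log₁₀(2π·r²), r = 53.1 m.
2π·r² = 1.772e+04 m², 10·log₁₀ of that is 42.484 dB.
L_p = 113 − 42.484 = 70.52 dB.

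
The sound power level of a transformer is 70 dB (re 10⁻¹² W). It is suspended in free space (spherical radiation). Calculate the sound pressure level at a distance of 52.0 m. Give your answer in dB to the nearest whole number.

25 dB

The power spreads over a sphere of area 4π·r², so L_p = L_w − 10·log₁₀(4π·r²).
4π·r² = 3.398e+04 m², 10·log₁₀ of that is 45.312 dB.
L_p = 70 − 45.312 = 24.69 dB.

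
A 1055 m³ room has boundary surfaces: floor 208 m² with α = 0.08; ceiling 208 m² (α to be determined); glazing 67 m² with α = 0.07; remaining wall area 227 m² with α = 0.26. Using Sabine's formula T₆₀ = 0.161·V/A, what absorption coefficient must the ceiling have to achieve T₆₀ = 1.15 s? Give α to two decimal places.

0.32

From T₆₀ = 0.161·V/A, the target T₆₀ = 1.15 s needs A = 0.161·1055/1.15 = 147.70 m².
Absorption from the other surfaces = 208·0.08 + 67·0.07 + 227·0.26 = 80.35 m², so the ceiling must supply 67.35 m² over 208 m².
α = 67.35/208 = 0.324.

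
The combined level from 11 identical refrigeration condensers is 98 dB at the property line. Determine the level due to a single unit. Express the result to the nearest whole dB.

Dividing the total intensity by 11 lowers the level by 10·log₁₀ 11 = 10.414 dB: L₁ = 98 − 10.414.

88 dB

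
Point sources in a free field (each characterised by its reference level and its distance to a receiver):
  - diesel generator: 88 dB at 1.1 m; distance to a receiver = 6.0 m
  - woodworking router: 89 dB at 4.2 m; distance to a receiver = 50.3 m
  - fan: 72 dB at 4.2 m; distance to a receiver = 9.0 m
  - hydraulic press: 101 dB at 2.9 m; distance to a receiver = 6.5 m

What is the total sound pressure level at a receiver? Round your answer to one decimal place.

94.0 dB

First find each source's level at the receiver (point-source: −20·log₁₀(r/r_ref)), then combine on an intensity basis.
diesel generator: 88 − 20·log₁₀(6.0/1.1) = 88 − 14.74 = 73.26 dB.
woodworking router: 89 − 20·log₁₀(50.3/4.2) = 89 − 21.57 = 67.43 dB.
fan: 72 − 20·log₁₀(9.0/4.2) = 72 − 6.62 = 65.38 dB.
hydraulic press: 101 − 20·log₁₀(6.5/2.9) = 101 − 7.01 = 93.99 dB.
Σ 10^(L/10) = 2.536e+09 → L_total = 10·log₁₀(2.536e+09) = 94.04 dB.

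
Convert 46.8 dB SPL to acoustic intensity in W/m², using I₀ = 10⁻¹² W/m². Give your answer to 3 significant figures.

4.79e-08 W/m²

I = I₀·10^(L/10) = 10⁻¹² × 10^(46.8/10) = 10^(-7.320).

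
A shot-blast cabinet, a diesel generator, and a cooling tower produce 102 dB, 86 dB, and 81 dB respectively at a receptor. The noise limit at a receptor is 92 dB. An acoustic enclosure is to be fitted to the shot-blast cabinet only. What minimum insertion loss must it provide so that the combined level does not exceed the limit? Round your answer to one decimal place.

11.7 dB

Everything except the shot-blast cabinet sums to 10^(86/10) + 10^(81/10) = 5.240e+08 in linear terms, 87.19 dB.
To meet 92 dB overall, the treated shot-blast cabinet may contribute at most 10^(92/10) − 5.240e+08 = 1.061e+09, i.e. 90.26 dB.
So the shot-blast cabinet must be reduced from 102 to 90.26 dB: IL = 11.74 dB.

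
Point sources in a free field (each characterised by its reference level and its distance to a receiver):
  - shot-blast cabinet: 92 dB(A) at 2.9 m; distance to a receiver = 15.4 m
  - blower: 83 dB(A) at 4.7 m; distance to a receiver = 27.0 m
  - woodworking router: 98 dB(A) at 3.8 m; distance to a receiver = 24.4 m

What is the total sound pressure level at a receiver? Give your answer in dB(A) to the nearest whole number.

First find each source's level at the receiver (point-source: −20·log₁₀(r/r_ref)), then combine on an intensity basis.
shot-blast cabinet: 92 − 20·log₁₀(15.4/2.9) = 92 − 14.50 = 77.50 dB(A).
blower: 83 − 20·log₁₀(27.0/4.7) = 83 − 15.19 = 67.81 dB(A).
woodworking router: 98 − 20·log₁₀(24.4/3.8) = 98 − 16.15 = 81.85 dB(A).
Σ 10^(L/10) = 2.153e+08 → L_total = 10·log₁₀(2.153e+08) = 83.33 dB(A).

83 dB(A)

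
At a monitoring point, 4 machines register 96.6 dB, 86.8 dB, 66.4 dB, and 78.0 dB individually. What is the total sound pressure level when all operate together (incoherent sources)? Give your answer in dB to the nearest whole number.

97 dB

Incoherent sources combine by intensity addition: L_total = 10·log₁₀(Σ 10^(L_i/10)).
Σ 10^(L/10) = 10^(96.6/10) + 10^(86.8/10) + 10^(66.4/10) + 10^(78.0/10) = 5.117e+09.
L_total = 10·log₁₀(5.117e+09) = 97.09 dB.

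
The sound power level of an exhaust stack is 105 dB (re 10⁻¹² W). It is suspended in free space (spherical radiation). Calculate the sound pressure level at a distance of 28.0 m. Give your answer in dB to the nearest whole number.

65 dB

L_p = L_w − 10·log₁₀(4π·r²) with r = 28.0 m.
4π·r² = 9852 m², 10·log₁₀ of that is 39.935 dB.
L_p = 105 − 39.935 = 65.06 dB.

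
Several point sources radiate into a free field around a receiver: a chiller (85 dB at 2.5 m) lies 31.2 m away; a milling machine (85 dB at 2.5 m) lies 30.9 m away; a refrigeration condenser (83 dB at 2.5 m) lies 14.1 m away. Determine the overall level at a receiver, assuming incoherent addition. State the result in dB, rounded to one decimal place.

Propagate each source to the receiver with L = L_ref − 20·log₁₀(r/r_ref), then add intensities.
chiller: 85 − 20·log₁₀(31.2/2.5) = 85 − 21.92 = 63.08 dB.
milling machine: 85 − 20·log₁₀(30.9/2.5) = 85 − 21.84 = 63.16 dB.
refrigeration condenser: 83 − 20·log₁₀(14.1/2.5) = 83 − 15.03 = 67.97 dB.
Σ 10^(L/10) = 1.037e+07 → L_total = 10·log₁₀(1.037e+07) = 70.16 dB.

70.2 dB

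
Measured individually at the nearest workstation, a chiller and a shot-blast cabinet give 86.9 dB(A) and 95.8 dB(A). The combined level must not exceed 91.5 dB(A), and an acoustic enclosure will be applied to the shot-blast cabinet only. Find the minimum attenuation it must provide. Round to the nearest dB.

6 dB

Everything except the shot-blast cabinet sums to 10^(86.9/10) = 4.898e+08 in linear terms, 86.90 dB(A).
To meet 91.5 dB(A) overall, the treated shot-blast cabinet may contribute at most 10^(91.5/10) − 4.898e+08 = 9.228e+08, i.e. 89.65 dB(A).
So the shot-blast cabinet must be reduced from 95.8 to 89.65 dB(A): IL = 6.15 dB.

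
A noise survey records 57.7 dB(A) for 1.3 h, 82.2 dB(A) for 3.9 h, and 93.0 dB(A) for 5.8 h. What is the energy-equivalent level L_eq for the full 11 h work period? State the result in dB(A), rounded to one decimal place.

L_eq = 10·log₁₀[(1/T)·Σ tᵢ·10^(Lᵢ/10)] with T = 11 h.
Σ tᵢ·10^(Lᵢ/10) = 1.3·10^(57.7/10) + 3.9·10^(82.2/10) + 5.8·10^(93.0/10) = 1.222e+10.
L_eq = 10·log₁₀(1.222e+10/11) = 90.46 dB(A).

90.5 dB(A)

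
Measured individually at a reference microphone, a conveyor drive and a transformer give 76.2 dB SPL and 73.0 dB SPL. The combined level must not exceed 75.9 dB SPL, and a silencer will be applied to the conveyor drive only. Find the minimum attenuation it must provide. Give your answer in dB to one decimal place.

Everything except the conveyor drive sums to 10^(73.0/10) = 1.995e+07 in linear terms, 73.00 dB SPL.
The limit corresponds to 10^(75.9/10) = 3.890e+07; subtracting the fixed part leaves 1.895e+07 for the conveyor drive, i.e. 72.78 dB SPL.
So the conveyor drive must be reduced from 76.2 to 72.78 dB SPL: IL = 3.42 dB.

3.4 dB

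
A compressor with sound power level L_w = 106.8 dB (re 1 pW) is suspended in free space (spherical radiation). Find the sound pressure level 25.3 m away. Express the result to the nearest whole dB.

68 dB

The power spreads over a sphere of area 4π·r², so L_p = L_w − 10·log₁₀(4π·r²).
4π·r² = 8044 m², 10·log₁₀ of that is 39.055 dB.
L_p = 106.8 − 39.055 = 67.75 dB.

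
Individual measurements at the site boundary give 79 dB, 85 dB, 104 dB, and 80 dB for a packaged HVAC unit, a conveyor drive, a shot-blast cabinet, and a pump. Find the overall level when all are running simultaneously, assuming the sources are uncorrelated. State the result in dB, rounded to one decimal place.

104.1 dB

Incoherent sources combine by intensity addition: L_total = 10·log₁₀(Σ 10^(L_i/10)).
Σ 10^(L/10) = 10^(79/10) + 10^(85/10) + 10^(104/10) + 10^(80/10) = 2.561e+10.
L_total = 10·log₁₀(2.561e+10) = 104.08 dB.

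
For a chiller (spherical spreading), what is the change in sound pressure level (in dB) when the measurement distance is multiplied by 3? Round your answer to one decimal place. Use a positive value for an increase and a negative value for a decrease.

A point source loses 6 dB per doubling of distance; generally ΔL = −20·log₁₀(r₂/r₁).
ΔL = −20·log₁₀(3) = -9.54 dB.

-9.5 dB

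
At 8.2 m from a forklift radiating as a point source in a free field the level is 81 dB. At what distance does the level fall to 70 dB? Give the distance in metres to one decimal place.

29.1 m

For a point source L₁ − L₂ = 20·log₁₀(r₂/r₁), so r₂ = r₁·10^((L₁−L₂)/20).
r₂ = 8.2·10^((81−70)/20) = 8.2·10^(11.0/20) = 29.09 m.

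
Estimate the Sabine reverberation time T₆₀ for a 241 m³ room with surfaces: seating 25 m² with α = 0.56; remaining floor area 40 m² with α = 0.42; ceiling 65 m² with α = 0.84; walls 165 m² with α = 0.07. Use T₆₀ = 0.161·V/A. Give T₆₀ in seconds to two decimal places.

0.40 s

A = Σ Sᵢαᵢ = 25·0.56 + 40·0.42 + 65·0.84 + 165·0.07 = 96.95 m².
T₆₀ = 0.161 × 241 / 96.95 = 0.400 s.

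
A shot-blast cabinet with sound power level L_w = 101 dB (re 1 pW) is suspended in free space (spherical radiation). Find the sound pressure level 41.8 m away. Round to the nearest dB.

58 dB

The power spreads over a sphere of area 4π·r², so L_p = L_w − 10·log₁₀(4π·r²).
4π·r² = 2.196e+04 m², 10·log₁₀ of that is 43.416 dB.
L_p = 101 − 43.416 = 57.58 dB.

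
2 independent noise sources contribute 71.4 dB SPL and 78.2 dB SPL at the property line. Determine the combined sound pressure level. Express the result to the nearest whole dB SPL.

For uncorrelated sources the intensities add, so convert each level to linear form, sum, and take 10·log₁₀ of the total.
Σ 10^(L/10) = 10^(71.4/10) + 10^(78.2/10) = 7.987e+07.
L_total = 10·log₁₀(7.987e+07) = 79.02 dB SPL.

79 dB SPL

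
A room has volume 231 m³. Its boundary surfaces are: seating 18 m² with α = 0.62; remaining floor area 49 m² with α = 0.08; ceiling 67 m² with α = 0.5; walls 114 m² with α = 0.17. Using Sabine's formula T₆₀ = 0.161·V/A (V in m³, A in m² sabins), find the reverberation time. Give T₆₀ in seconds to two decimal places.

A = Σ Sᵢαᵢ = 18·0.62 + 49·0.08 + 67·0.5 + 114·0.17 = 67.96 m².
T₆₀ = 0.161 × 231 / 67.96 = 0.547 s.

0.55 s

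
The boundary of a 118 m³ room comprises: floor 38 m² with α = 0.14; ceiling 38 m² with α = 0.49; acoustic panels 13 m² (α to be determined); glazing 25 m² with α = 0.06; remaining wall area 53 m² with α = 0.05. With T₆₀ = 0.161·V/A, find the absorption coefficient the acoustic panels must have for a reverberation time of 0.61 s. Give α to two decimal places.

Required total absorption A = 0.161·118/0.61 = 31.14 m².
Absorption from the other surfaces = 38·0.14 + 38·0.49 + 25·0.06 + 53·0.05 = 28.09 m², so the acoustic panels must supply 3.05 m² over 13 m².
α = 3.05/13 = 0.235.

0.23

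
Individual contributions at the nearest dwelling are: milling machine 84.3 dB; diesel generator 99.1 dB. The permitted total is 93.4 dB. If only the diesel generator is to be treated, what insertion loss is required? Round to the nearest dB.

6 dB

Everything except the diesel generator sums to 10^(84.3/10) = 2.692e+08 in linear terms, 84.30 dB.
To meet 93.4 dB overall, the treated diesel generator may contribute at most 10^(93.4/10) − 2.692e+08 = 1.919e+09, i.e. 92.83 dB.
So the diesel generator must be reduced from 99.1 to 92.83 dB: IL = 6.27 dB.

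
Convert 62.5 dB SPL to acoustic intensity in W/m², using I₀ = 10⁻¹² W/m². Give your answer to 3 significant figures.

1.78e-06 W/m²

I = I₀·10^(L/10) = 10⁻¹² × 10^(62.5/10) = 10^(-5.750).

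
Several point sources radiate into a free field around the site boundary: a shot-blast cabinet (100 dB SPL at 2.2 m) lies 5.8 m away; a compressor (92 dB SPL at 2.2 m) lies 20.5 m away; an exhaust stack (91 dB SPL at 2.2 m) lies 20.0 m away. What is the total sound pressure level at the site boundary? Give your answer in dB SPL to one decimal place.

First find each source's level at the receiver (point-source: −20·log₁₀(r/r_ref)), then combine on an intensity basis.
shot-blast cabinet: 100 − 20·log₁₀(5.8/2.2) = 100 − 8.42 = 91.58 dB SPL.
compressor: 92 − 20·log₁₀(20.5/2.2) = 92 − 19.39 = 72.61 dB SPL.
exhaust stack: 91 − 20·log₁₀(20.0/2.2) = 91 − 19.17 = 71.83 dB SPL.
Σ 10^(L/10) = 1.472e+09 → L_total = 10·log₁₀(1.472e+09) = 91.68 dB SPL.

91.7 dB SPL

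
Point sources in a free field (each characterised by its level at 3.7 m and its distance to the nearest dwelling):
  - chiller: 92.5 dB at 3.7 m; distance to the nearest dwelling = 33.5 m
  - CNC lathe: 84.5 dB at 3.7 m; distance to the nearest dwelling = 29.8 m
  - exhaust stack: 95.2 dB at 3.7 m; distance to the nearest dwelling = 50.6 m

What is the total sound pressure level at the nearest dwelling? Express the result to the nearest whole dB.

First find each source's level at the receiver (point-source: −20·log₁₀(r/r_ref)), then combine on an intensity basis.
chiller: 92.5 − 20·log₁₀(33.5/3.7) = 92.5 − 19.14 = 73.36 dB.
CNC lathe: 84.5 − 20·log₁₀(29.8/3.7) = 84.5 − 18.12 = 66.38 dB.
exhaust stack: 95.2 − 20·log₁₀(50.6/3.7) = 95.2 − 22.72 = 72.48 dB.
Σ 10^(L/10) = 4.374e+07 → L_total = 10·log₁₀(4.374e+07) = 76.41 dB.

76 dB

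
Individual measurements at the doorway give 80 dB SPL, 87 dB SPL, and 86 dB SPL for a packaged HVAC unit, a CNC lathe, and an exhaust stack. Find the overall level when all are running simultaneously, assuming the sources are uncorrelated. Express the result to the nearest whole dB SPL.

Incoherent sources combine by intensity addition: L_total = 10·log₁₀(Σ 10^(L_i/10)).
Σ 10^(L/10) = 10^(80/10) + 10^(87/10) + 10^(86/10) = 9.993e+08.
L_total = 10·log₁₀(9.993e+08) = 90.00 dB SPL.

90 dB SPL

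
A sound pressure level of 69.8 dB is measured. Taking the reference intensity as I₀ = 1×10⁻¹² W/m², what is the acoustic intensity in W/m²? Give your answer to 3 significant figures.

I/I₀ = 10^(69.8/10) = 9.55e+06, so I = 9.55e+06 × 10⁻¹² W/m².

9.55e-06 W/m²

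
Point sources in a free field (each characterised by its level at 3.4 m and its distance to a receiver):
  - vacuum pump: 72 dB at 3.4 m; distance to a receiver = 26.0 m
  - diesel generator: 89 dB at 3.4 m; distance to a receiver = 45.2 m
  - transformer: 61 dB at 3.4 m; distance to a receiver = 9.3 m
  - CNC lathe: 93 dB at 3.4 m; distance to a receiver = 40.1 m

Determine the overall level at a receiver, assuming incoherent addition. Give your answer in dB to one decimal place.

Apply inverse-square spreading to bring every level to the receiver, then sum 10^(L/10).
vacuum pump: 72 − 20·log₁₀(26.0/3.4) = 72 − 17.67 = 54.33 dB.
diesel generator: 89 − 20·log₁₀(45.2/3.4) = 89 − 22.47 = 66.53 dB.
transformer: 61 − 20·log₁₀(9.3/3.4) = 61 − 8.74 = 52.26 dB.
CNC lathe: 93 − 20·log₁₀(40.1/3.4) = 93 − 21.43 = 71.57 dB.
Σ 10^(L/10) = 1.928e+07 → L_total = 10·log₁₀(1.928e+07) = 72.85 dB.

72.9 dB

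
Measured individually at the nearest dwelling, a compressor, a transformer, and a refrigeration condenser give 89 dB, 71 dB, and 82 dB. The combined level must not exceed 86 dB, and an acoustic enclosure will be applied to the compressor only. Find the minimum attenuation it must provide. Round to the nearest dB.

5 dB

The untreated sources together contribute 10^(71/10) + 10^(82/10) = 1.711e+08, i.e. 82.33 dB.
To meet 86 dB overall, the treated compressor may contribute at most 10^(86/10) − 1.711e+08 = 2.270e+08, i.e. 83.56 dB.
Required insertion loss = 89 − 83.56 = 5.44 dB.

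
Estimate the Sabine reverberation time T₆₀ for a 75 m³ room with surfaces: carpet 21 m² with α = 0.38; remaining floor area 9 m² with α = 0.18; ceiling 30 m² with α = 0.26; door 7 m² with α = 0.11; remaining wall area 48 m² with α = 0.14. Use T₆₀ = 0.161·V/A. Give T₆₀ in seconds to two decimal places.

0.49 s

Summing Sᵢαᵢ: 21·0.38 + 9·0.18 + 30·0.26 + 7·0.11 + 48·0.14 = 24.89 m².
T₆₀ = 0.161·V/A = 0.161·75/24.89 = 0.485 s.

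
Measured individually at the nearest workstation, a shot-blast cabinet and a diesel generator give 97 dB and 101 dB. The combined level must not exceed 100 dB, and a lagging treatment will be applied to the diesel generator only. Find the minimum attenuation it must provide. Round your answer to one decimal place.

4.0 dB

The untreated sources together contribute 10^(97/10) = 5.012e+09, i.e. 97.00 dB.
The limit corresponds to 10^(100/10) = 1.000e+10; subtracting the fixed part leaves 4.988e+09 for the diesel generator, i.e. 96.98 dB.
So the diesel generator must be reduced from 101 to 96.98 dB: IL = 4.02 dB.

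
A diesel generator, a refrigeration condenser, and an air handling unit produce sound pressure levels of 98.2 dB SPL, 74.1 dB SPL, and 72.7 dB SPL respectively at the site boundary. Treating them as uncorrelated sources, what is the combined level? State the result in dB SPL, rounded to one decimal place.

98.2 dB SPL

For uncorrelated sources the intensities add, so convert each level to linear form, sum, and take 10·log₁₀ of the total.
Σ 10^(L/10) = 10^(98.2/10) + 10^(74.1/10) + 10^(72.7/10) = 6.651e+09.
L_total = 10·log₁₀(6.651e+09) = 98.23 dB SPL.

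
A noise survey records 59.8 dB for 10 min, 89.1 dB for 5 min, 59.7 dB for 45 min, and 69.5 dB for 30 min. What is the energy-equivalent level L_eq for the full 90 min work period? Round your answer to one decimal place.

76.9 dB

The energy average is taken in the linear domain: L_eq = 10·log₁₀[(Σ tᵢ·10^(Lᵢ/10))/T], T = 90 min.
Σ tᵢ·10^(Lᵢ/10) = 10·10^(59.8/10) + 5·10^(89.1/10) + 45·10^(59.7/10) + 30·10^(69.5/10) = 4.383e+09.
L_eq = 10·log₁₀(4.383e+09/90) = 76.88 dB.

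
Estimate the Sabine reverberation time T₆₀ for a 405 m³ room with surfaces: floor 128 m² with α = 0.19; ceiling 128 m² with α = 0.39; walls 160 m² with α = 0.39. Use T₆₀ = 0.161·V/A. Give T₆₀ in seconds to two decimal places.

A = Σ Sᵢαᵢ = 128·0.19 + 128·0.39 + 160·0.39 = 136.64 m².
T₆₀ = 0.161 × 405 / 136.64 = 0.477 s.

0.48 s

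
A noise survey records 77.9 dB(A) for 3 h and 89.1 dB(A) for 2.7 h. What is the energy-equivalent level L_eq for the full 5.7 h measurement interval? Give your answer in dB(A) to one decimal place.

86.2 dB(A)

Weight each interval's intensity by its duration and average over T = 5.7 h:
Σ tᵢ·10^(Lᵢ/10) = 3·10^(77.9/10) + 2.7·10^(89.1/10) = 2.380e+09.
L_eq = 10·log₁₀(2.380e+09/5.7) = 86.21 dB(A).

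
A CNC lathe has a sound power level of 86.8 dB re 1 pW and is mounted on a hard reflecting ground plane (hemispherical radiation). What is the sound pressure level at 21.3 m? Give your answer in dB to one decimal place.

Free-field hemispherical radiation: L_p = L_w − 10·log₁₀(2π·r²), r = 21.3 m.
2π·r² = 2851 m², 10·log₁₀ of that is 34.549 dB.
L_p = 86.8 − 34.549 = 52.25 dB.

52.3 dB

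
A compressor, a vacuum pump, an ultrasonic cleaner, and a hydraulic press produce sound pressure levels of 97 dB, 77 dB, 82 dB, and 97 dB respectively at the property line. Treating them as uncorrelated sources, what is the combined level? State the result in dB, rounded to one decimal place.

100.1 dB

For uncorrelated sources the intensities add, so convert each level to linear form, sum, and take 10·log₁₀ of the total.
Σ 10^(L/10) = 10^(97/10) + 10^(77/10) + 10^(82/10) + 10^(97/10) = 1.023e+10.
L_total = 10·log₁₀(1.023e+10) = 100.10 dB.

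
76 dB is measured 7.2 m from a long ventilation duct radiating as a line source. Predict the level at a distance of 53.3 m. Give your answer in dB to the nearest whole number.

67 dB

For a line source, L₂ = L₁ − 10·log₁₀(r₂/r₁).
L₂ = 76 − 10·log₁₀(53.3/7.2) = 76 − 8.694 = 67.31 dB.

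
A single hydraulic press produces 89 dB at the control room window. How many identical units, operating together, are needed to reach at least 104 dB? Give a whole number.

Need L₁ + 10·log₁₀ N ≥ 104, i.e. log₁₀ N ≥ 1.50.
N ≥ 10^(15.0/10) = 31.623, so N = 32.

32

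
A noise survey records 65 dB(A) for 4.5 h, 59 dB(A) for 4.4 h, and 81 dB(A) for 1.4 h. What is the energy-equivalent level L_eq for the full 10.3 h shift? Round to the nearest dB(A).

L_eq = 10·log₁₀[(1/T)·Σ tᵢ·10^(Lᵢ/10)] with T = 10.3 h.
Σ tᵢ·10^(Lᵢ/10) = 4.5·10^(65/10) + 4.4·10^(59/10) + 1.4·10^(81/10) = 1.940e+08.
L_eq = 10·log₁₀(1.940e+08/10.3) = 72.75 dB(A).

73 dB(A)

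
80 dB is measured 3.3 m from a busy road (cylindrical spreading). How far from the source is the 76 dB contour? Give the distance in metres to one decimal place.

The 4.0 dB drop corresponds to a distance ratio of 10^(4.0/10) for a line source.
r₂ = 3.3·10^((80−76)/10) = 3.3·10^(4.0/10) = 8.29 m.

8.3 m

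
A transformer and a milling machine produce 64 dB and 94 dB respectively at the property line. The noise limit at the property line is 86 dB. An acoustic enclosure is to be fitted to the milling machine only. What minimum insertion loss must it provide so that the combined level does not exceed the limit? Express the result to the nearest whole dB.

8 dB

Fixed contribution from the other source: Σ 10^(L/10) = 10^(64/10) = 2.512e+06 (64.00 dB).
To meet 86 dB overall, the treated milling machine may contribute at most 10^(86/10) − 2.512e+06 = 3.956e+08, i.e. 85.97 dB.
So the milling machine must be reduced from 94 to 85.97 dB: IL = 8.03 dB.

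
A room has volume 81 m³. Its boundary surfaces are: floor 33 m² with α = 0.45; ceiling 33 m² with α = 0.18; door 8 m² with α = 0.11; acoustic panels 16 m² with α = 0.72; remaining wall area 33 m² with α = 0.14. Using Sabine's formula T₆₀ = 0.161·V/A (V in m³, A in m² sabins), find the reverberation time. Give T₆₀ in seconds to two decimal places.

Summing Sᵢαᵢ: 33·0.45 + 33·0.18 + 8·0.11 + 16·0.72 + 33·0.14 = 37.81 m².
T₆₀ = 0.161 × 81 / 37.81 = 0.345 s.

0.34 s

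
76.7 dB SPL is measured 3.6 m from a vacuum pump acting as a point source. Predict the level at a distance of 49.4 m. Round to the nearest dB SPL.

54 dB SPL

For a point source, L₂ = L₁ − 20·log₁₀(r₂/r₁).
L₂ = 76.7 − 20·log₁₀(49.4/3.6) = 76.7 − 22.748 = 53.95 dB SPL.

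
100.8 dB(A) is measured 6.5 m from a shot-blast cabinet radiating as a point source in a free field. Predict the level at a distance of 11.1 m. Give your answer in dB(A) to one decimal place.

96.2 dB(A)

Spherical spreading from a point source gives a 20·log₁₀(r₂/r₁) drop.
L₂ = 100.8 − 20·log₁₀(11.1/6.5) = 100.8 − 4.648 = 96.15 dB(A).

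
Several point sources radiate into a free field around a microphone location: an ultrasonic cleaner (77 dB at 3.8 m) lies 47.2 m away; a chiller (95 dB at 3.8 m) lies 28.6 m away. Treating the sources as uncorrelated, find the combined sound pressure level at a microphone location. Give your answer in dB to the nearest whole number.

Propagate each source to the receiver with L = L_ref − 20·log₁₀(r/r_ref), then add intensities.
ultrasonic cleaner: 77 − 20·log₁₀(47.2/3.8) = 77 − 21.88 = 55.12 dB.
chiller: 95 − 20·log₁₀(28.6/3.8) = 95 − 17.53 = 77.47 dB.
Σ 10^(L/10) = 5.615e+07 → L_total = 10·log₁₀(5.615e+07) = 77.49 dB.

77 dB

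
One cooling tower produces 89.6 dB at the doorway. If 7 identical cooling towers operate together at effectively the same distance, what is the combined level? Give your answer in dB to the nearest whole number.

With 7 equal, uncorrelated contributions the intensity is 7× that of one unit, giving a rise of 10·log₁₀ 7.
L_total = 89.6 + 10·log₁₀(7) = 89.6 + 8.451 = 98.05 dB.

98 dB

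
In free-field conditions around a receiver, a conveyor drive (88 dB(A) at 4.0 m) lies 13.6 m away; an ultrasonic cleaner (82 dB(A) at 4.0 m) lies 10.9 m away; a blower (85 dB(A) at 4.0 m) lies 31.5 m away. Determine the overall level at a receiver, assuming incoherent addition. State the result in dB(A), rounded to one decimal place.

First find each source's level at the receiver (point-source: −20·log₁₀(r/r_ref)), then combine on an intensity basis.
conveyor drive: 88 − 20·log₁₀(13.6/4.0) = 88 − 10.63 = 77.37 dB(A).
ultrasonic cleaner: 82 − 20·log₁₀(10.9/4.0) = 82 − 8.71 = 73.29 dB(A).
blower: 85 − 20·log₁₀(31.5/4.0) = 85 − 17.93 = 67.07 dB(A).
Σ 10^(L/10) = 8.102e+07 → L_total = 10·log₁₀(8.102e+07) = 79.09 dB(A).

79.1 dB(A)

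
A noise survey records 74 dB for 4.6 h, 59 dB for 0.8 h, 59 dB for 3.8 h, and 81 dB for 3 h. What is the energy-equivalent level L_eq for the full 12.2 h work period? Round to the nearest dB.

Weight each interval's intensity by its duration and average over T = 12.2 h:
Σ tᵢ·10^(Lᵢ/10) = 4.6·10^(74/10) + 0.8·10^(59/10) + 3.8·10^(59/10) + 3·10^(81/10) = 4.969e+08.
L_eq = 10·log₁₀(4.969e+08/12.2) = 76.10 dB.

76 dB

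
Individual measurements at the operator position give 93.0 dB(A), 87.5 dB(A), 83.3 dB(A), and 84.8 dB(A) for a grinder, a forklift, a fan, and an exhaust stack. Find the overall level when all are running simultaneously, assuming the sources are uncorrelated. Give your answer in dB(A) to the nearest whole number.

Incoherent sources combine by intensity addition: L_total = 10·log₁₀(Σ 10^(L_i/10)).
Σ 10^(L/10) = 10^(93.0/10) + 10^(87.5/10) + 10^(83.3/10) + 10^(84.8/10) = 3.073e+09.
L_total = 10·log₁₀(3.073e+09) = 94.88 dB(A).

95 dB(A)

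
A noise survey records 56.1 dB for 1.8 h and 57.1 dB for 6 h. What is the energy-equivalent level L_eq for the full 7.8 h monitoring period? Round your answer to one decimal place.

The energy average is taken in the linear domain: L_eq = 10·log₁₀[(Σ tᵢ·10^(Lᵢ/10))/T], T = 7.8 h.
Σ tᵢ·10^(Lᵢ/10) = 1.8·10^(56.1/10) + 6·10^(57.1/10) = 3.810e+06.
L_eq = 10·log₁₀(3.810e+06/7.8) = 56.89 dB.

56.9 dB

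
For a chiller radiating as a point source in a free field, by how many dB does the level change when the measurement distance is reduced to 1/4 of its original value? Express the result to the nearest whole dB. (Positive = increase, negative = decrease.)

With spherical spreading the level changes by −20·log₁₀(r₂/r₁).
ΔL = −20·log₁₀(0.25) = +12.04 dB.

+12 dB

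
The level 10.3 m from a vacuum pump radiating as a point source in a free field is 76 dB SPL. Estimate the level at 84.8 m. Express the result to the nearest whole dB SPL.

Spherical spreading from a point source gives a 20·log₁₀(r₂/r₁) drop.
L₂ = 76 − 20·log₁₀(84.8/10.3) = 76 − 18.311 = 57.69 dB SPL.

58 dB SPL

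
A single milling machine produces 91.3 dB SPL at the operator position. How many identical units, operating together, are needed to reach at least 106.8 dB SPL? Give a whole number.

36

Need L₁ + 10·log₁₀ N ≥ 106.8, i.e. log₁₀ N ≥ 1.55.
N ≥ 10^(15.5/10) = 35.481, so N = 36.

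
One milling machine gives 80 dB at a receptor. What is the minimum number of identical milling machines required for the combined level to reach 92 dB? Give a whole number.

16

The shortfall is 92 − 80 = 12.0 dB, and N units add 10·log₁₀ N, so need 10·log₁₀ N ≥ 12.0.
N ≥ 10^(12.0/10) = 15.849, so N = 16.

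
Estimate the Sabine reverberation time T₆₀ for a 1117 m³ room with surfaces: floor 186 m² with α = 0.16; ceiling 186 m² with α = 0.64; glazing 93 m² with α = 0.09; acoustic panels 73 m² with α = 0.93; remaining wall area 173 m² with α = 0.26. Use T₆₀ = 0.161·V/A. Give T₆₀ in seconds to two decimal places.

A = Σ Sᵢαᵢ = 186·0.16 + 186·0.64 + 93·0.09 + 73·0.93 + 173·0.26 = 270.04 m².
T₆₀ = 0.161 × 1117 / 270.04 = 0.666 s.

0.67 s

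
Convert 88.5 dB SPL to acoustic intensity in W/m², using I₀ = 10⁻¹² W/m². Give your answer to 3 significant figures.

0.000708 W/m²

L = 10·log₁₀(I/I₀) ⇒ I = I₀·10^(L/10) = 10⁻¹² × 10^8.85.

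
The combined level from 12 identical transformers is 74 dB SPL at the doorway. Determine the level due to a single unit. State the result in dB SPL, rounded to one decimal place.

12 equal contributions raise the level by 10·log₁₀ 12 = 10.792 dB, so each unit alone gives 74 − 10.792.

63.2 dB SPL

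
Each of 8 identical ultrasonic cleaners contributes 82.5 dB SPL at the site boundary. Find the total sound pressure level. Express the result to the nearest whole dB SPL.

L_total = L₁ + 10·log₁₀ N for N identical incoherent sources.
L_total = 82.5 + 10·log₁₀(8) = 82.5 + 9.031 = 91.53 dB SPL.

92 dB SPL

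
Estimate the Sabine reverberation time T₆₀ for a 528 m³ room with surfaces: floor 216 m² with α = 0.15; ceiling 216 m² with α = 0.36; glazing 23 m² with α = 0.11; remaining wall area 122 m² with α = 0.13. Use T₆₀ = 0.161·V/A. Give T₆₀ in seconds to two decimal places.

Summing Sᵢαᵢ: 216·0.15 + 216·0.36 + 23·0.11 + 122·0.13 = 128.55 m².
T₆₀ = 0.161 × 528 / 128.55 = 0.661 s.

0.66 s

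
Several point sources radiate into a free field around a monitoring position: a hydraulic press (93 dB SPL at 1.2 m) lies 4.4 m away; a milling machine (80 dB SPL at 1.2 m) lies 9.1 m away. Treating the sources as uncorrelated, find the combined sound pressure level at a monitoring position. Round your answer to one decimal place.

81.8 dB SPL

Propagate each source to the receiver with L = L_ref − 20·log₁₀(r/r_ref), then add intensities.
hydraulic press: 93 − 20·log₁₀(4.4/1.2) = 93 − 11.29 = 81.71 dB SPL.
milling machine: 80 − 20·log₁₀(9.1/1.2) = 80 − 17.60 = 62.40 dB SPL.
Σ 10^(L/10) = 1.501e+08 → L_total = 10·log₁₀(1.501e+08) = 81.77 dB SPL.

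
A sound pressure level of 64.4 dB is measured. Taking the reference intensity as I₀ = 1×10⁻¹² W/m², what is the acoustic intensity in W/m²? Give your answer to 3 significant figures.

I = I₀·10^(L/10) = 10⁻¹² × 10^(64.4/10) = 10^(-5.560).

2.75e-06 W/m²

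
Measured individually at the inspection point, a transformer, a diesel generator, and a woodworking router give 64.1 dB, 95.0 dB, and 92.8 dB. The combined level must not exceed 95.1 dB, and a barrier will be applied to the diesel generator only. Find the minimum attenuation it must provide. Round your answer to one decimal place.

The untreated sources together contribute 10^(64.1/10) + 10^(92.8/10) = 1.908e+09, i.e. 92.81 dB.
The limit corresponds to 10^(95.1/10) = 3.236e+09; subtracting the fixed part leaves 1.328e+09 for the diesel generator, i.e. 91.23 dB.
So the diesel generator must be reduced from 95.0 to 91.23 dB: IL = 3.77 dB.

3.8 dB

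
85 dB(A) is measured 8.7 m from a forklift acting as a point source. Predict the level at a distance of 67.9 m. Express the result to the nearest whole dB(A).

Spherical spreading from a point source gives a 20·log₁₀(r₂/r₁) drop.
L₂ = 85 − 20·log₁₀(67.9/8.7) = 85 − 17.847 = 67.15 dB(A).

67 dB(A)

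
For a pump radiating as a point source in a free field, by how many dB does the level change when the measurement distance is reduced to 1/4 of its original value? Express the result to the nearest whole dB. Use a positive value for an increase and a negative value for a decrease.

+12 dB

Point-source spreading: ΔL = −20·log₁₀(r₂/r₁).
ΔL = −20·log₁₀(0.25) = +12.04 dB.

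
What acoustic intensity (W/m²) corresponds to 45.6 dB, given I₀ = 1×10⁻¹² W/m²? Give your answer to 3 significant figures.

3.63e-08 W/m²

I = I₀·10^(L/10) = 10⁻¹² × 10^(45.6/10) = 10^(-7.440).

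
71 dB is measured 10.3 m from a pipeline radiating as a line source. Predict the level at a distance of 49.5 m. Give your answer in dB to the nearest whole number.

For a line source, L₂ = L₁ − 10·log₁₀(r₂/r₁).
L₂ = 71 − 10·log₁₀(49.5/10.3) = 71 − 6.818 = 64.18 dB.

64 dB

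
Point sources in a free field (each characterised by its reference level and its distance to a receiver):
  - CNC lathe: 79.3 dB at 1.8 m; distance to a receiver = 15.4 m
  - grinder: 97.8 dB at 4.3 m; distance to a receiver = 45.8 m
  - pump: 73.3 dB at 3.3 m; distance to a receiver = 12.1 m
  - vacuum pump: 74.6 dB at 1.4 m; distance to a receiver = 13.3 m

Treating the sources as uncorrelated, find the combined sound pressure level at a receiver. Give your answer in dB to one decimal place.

77.5 dB

First find each source's level at the receiver (point-source: −20·log₁₀(r/r_ref)), then combine on an intensity basis.
CNC lathe: 79.3 − 20·log₁₀(15.4/1.8) = 79.3 − 18.64 = 60.66 dB.
grinder: 97.8 − 20·log₁₀(45.8/4.3) = 97.8 − 20.55 = 77.25 dB.
pump: 73.3 − 20·log₁₀(12.1/3.3) = 73.3 − 11.29 = 62.01 dB.
vacuum pump: 74.6 − 20·log₁₀(13.3/1.4) = 74.6 − 19.55 = 55.05 dB.
Σ 10^(L/10) = 5.619e+07 → L_total = 10·log₁₀(5.619e+07) = 77.50 dB.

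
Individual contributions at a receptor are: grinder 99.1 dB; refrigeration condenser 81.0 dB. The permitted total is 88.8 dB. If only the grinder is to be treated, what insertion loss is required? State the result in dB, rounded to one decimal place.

The untreated sources together contribute 10^(81.0/10) = 1.259e+08, i.e. 81.00 dB.
To meet 88.8 dB overall, the treated grinder may contribute at most 10^(88.8/10) − 1.259e+08 = 6.327e+08, i.e. 88.01 dB.
Required insertion loss = 99.1 − 88.01 = 11.09 dB.

11.1 dB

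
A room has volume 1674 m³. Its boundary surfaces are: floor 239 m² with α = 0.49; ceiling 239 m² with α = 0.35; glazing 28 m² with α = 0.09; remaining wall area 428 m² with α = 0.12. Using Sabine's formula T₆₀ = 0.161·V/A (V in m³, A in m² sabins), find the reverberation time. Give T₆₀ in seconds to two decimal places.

A = Σ Sᵢαᵢ = 239·0.49 + 239·0.35 + 28·0.09 + 428·0.12 = 254.64 m².
T₆₀ = 0.161·V/A = 0.161·1674/254.64 = 1.058 s.

1.06 s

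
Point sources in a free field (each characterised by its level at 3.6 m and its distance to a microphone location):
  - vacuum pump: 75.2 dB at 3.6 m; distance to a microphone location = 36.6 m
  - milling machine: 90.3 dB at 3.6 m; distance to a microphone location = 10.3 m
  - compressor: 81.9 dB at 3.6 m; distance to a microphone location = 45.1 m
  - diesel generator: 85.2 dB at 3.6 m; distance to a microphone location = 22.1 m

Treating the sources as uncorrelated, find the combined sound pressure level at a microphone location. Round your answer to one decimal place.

First find each source's level at the receiver (point-source: −20·log₁₀(r/r_ref)), then combine on an intensity basis.
vacuum pump: 75.2 − 20·log₁₀(36.6/3.6) = 75.2 − 20.14 = 55.06 dB.
milling machine: 90.3 − 20·log₁₀(10.3/3.6) = 90.3 − 9.13 = 81.17 dB.
compressor: 81.9 − 20·log₁₀(45.1/3.6) = 81.9 − 21.96 = 59.94 dB.
diesel generator: 85.2 − 20·log₁₀(22.1/3.6) = 85.2 − 15.76 = 69.44 dB.
Σ 10^(L/10) = 1.410e+08 → L_total = 10·log₁₀(1.410e+08) = 81.49 dB.

81.5 dB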